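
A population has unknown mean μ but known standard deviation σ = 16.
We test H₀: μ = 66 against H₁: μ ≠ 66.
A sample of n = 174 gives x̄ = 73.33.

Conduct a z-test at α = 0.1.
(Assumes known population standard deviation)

Answer: z = 6.0429, reject H₀

Derivation:
Standard error: SE = σ/√n = 16/√174 = 1.2130
z-statistic: z = (x̄ - μ₀)/SE = (73.33 - 66)/1.2130 = 6.0429
Critical value: ±1.645
p-value < 0.0001
Decision: reject H₀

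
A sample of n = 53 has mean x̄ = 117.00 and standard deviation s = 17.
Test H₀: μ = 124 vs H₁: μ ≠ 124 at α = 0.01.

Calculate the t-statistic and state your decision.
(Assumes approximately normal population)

df = n - 1 = 52
SE = s/√n = 17/√53 = 2.3351
t = (x̄ - μ₀)/SE = (117.00 - 124)/2.3351 = -2.9977
Critical value: t_{0.005,52} = ±2.674
p-value ≈ 0.0042
Decision: reject H₀

Answer: t = -2.9977, reject H₀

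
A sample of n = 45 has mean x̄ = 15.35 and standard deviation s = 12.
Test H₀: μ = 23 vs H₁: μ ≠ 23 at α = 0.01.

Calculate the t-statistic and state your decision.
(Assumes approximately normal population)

Answer: t = -4.2764, reject H₀

Derivation:
df = n - 1 = 44
SE = s/√n = 12/√45 = 1.7889
t = (x̄ - μ₀)/SE = (15.35 - 23)/1.7889 = -4.2764
Critical value: t_{0.005,44} = ±2.692
p-value ≈ 0.0001
Decision: reject H₀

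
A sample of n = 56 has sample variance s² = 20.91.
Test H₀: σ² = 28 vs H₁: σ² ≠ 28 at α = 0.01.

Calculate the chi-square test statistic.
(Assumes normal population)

Answer: χ² = 41.0732, fail to reject H₀

Derivation:
df = n - 1 = 55
χ² = (n-1)s²/σ₀² = 55×20.91/28 = 41.0732
Critical values: χ²_{0.995,55} = 31.735, χ²_{0.005,55} = 85.749
Rejection region: χ² < 31.735 or χ² > 85.749
Decision: fail to reject H₀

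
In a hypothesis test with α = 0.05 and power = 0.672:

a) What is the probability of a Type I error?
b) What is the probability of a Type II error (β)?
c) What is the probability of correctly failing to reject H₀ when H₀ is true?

a) Type I error probability = α = 0.05
b) Power = P(reject H₀ | H₁ true) = 1 - β = 0.672, so Type II error probability = β = 1 - Power = 0.328
c) P(fail to reject H₀ | H₀ true) = 1 - α = 0.95

Answer: a) 0.05, b) 0.328, c) 0.95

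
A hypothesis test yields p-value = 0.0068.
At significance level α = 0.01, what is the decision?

Compare p-value to α:
0.0068 < 0.01
Decision: reject H₀

Answer: reject H₀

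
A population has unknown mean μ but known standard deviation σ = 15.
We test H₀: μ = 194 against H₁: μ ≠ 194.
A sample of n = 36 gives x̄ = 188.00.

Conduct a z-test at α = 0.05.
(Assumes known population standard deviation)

Answer: z = -2.4000, reject H₀

Derivation:
Standard error: SE = σ/√n = 15/√36 = 2.5000
z-statistic: z = (x̄ - μ₀)/SE = (188.00 - 194)/2.5000 = -2.4000
Critical value: ±1.960
p-value = 0.0164
Decision: reject H₀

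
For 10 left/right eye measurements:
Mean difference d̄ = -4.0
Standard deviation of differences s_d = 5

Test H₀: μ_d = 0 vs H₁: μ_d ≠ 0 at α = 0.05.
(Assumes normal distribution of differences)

df = n - 1 = 9
SE = s_d/√n = 5/√10 = 1.5811
t = d̄/SE = -4.0/1.5811 = -2.5299
Critical value: t_{0.025,9} = ±2.262
p-value ≈ 0.0322
Decision: reject H₀

Answer: t = -2.5299, reject H₀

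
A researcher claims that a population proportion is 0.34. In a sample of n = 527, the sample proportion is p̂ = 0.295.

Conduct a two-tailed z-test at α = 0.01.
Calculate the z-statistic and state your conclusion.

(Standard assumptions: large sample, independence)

Answer: z = -2.1808, fail to reject H₀

Derivation:
H₀: p = 0.34, H₁: p ≠ 0.34
Standard error: SE = √(p₀(1-p₀)/n) = √(0.34×0.66/527) = 0.020635
z-statistic: z = (p̂ - p₀)/SE = (0.295 - 0.34)/0.020635 = -2.1808
Critical value: z_0.005 = ±2.576
p-value = 0.0292
Decision: fail to reject H₀ at α = 0.01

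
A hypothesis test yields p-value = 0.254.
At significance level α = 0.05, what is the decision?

Compare p-value to α:
0.254 ≥ 0.05
Decision: fail to reject H₀

Answer: fail to reject H₀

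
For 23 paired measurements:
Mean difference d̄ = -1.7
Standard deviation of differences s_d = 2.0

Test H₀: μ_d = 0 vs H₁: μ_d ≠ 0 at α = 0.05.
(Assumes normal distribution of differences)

df = n - 1 = 22
SE = s_d/√n = 2.0/√23 = 0.4170
t = d̄/SE = -1.7/0.4170 = -4.0767
Critical value: t_{0.025,22} = ±2.074
p-value ≈ 0.0005
Decision: reject H₀

Answer: t = -4.0767, reject H₀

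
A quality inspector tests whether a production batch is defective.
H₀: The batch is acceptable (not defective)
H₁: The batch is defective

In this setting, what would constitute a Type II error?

Answer: Shipping a defective batch to customers

Derivation:
Type I error (α): Rejecting H₀ when H₀ is true
Type II error (β): Failing to reject H₀ when H₁ is true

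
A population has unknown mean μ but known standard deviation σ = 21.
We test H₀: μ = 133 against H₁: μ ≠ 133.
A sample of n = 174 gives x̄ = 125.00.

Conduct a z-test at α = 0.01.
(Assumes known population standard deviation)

Answer: z = -5.0251, reject H₀

Derivation:
Standard error: SE = σ/√n = 21/√174 = 1.5920
z-statistic: z = (x̄ - μ₀)/SE = (125.00 - 133)/1.5920 = -5.0251
Critical value: ±2.576
p-value < 0.0001
Decision: reject H₀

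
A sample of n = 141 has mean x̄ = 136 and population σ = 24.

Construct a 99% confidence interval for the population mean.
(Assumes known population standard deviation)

Confidence level: 99%, α = 0.01
z_0.005 = 2.576
SE = σ/√n = 24/√141 = 2.0212
Margin of error = 2.576 × 2.0212 = 5.2066
CI: x̄ ± margin = 136 ± 5.2066
CI: (130.7934, 141.2066)

Answer: (130.7934, 141.2066)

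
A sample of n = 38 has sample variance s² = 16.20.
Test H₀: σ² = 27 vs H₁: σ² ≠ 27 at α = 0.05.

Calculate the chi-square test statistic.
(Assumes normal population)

df = n - 1 = 37
χ² = (n-1)s²/σ₀² = 37×16.20/27 = 22.2000
Critical values: χ²_{0.975,37} = 22.106, χ²_{0.025,37} = 55.668
Rejection region: χ² < 22.106 or χ² > 55.668
Decision: fail to reject H₀

Answer: χ² = 22.2000, fail to reject H₀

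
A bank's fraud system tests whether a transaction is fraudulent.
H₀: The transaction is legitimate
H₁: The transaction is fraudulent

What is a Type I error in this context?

Type I error (α): Rejecting H₀ when H₀ is true
Type II error (β): Failing to reject H₀ when H₁ is true

Answer: Blocking a legitimate transaction as fraud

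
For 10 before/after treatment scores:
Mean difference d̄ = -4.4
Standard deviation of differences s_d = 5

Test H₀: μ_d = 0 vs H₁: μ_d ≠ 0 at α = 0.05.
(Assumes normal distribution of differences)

Answer: t = -2.7829, reject H₀

Derivation:
df = n - 1 = 9
SE = s_d/√n = 5/√10 = 1.5811
t = d̄/SE = -4.4/1.5811 = -2.7829
Critical value: t_{0.025,9} = ±2.262
p-value ≈ 0.0213
Decision: reject H₀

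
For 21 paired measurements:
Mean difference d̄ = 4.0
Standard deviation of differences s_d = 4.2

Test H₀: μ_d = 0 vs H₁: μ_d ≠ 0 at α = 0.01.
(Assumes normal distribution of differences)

df = n - 1 = 20
SE = s_d/√n = 4.2/√21 = 0.9165
t = d̄/SE = 4.0/0.9165 = 4.3644
Critical value: t_{0.005,20} = ±2.845
p-value ≈ 0.0003
Decision: reject H₀

Answer: t = 4.3644, reject H₀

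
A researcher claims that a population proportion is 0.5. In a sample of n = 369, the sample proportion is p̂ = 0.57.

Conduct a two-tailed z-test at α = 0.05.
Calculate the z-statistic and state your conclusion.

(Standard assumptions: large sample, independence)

Answer: z = 2.6893, reject H₀

Derivation:
H₀: p = 0.5, H₁: p ≠ 0.5
Standard error: SE = √(p₀(1-p₀)/n) = √(0.5×0.5/369) = 0.026029
z-statistic: z = (p̂ - p₀)/SE = (0.57 - 0.5)/0.026029 = 2.6893
Critical value: z_0.025 = ±1.960
p-value = 0.0072
Decision: reject H₀ at α = 0.05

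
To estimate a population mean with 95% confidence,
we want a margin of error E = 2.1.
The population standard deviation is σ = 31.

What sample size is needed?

Answer: n = 838

Derivation:
z_0.025 = 1.960
n = (z×σ/E)² = (1.960×31/2.1)²
n = 837.1378
Round up: n = 838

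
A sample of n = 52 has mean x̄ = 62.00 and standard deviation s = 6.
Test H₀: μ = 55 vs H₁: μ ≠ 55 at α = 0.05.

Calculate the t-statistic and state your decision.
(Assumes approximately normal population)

df = n - 1 = 51
SE = s/√n = 6/√52 = 0.8321
t = (x̄ - μ₀)/SE = (62.00 - 55)/0.8321 = 8.4125
Critical value: t_{0.025,51} = ±2.008
p-value < 0.0001
Decision: reject H₀

Answer: t = 8.4125, reject H₀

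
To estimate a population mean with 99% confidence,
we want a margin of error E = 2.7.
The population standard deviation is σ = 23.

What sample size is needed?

Answer: n = 482

Derivation:
z_0.005 = 2.576
n = (z×σ/E)² = (2.576×23/2.7)²
n = 481.5261
Round up: n = 482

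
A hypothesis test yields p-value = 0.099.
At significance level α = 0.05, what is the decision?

Compare p-value to α:
0.099 ≥ 0.05
Decision: fail to reject H₀

Answer: fail to reject H₀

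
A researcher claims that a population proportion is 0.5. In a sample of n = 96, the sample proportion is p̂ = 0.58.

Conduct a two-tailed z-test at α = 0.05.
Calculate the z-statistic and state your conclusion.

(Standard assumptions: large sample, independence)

Answer: z = 1.5677, fail to reject H₀

Derivation:
H₀: p = 0.5, H₁: p ≠ 0.5
Standard error: SE = √(p₀(1-p₀)/n) = √(0.5×0.5/96) = 0.051031
z-statistic: z = (p̂ - p₀)/SE = (0.58 - 0.5)/0.051031 = 1.5677
Critical value: z_0.025 = ±1.960
p-value = 0.1170
Decision: fail to reject H₀ at α = 0.05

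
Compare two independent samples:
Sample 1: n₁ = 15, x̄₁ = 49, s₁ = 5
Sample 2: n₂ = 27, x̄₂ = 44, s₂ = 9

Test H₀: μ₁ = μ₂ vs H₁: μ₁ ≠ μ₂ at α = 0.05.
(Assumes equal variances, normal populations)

Pooled variance: s²_p = [14×5² + 26×9²]/(40) = 61.4000
s_p = 7.8358
SE = s_p×√(1/n₁ + 1/n₂) = 7.8358×√(1/15 + 1/27) = 2.5234
t = (x̄₁ - x̄₂)/SE = (49 - 44)/2.5234 = 1.9815
df = 40, t-critical = ±2.021
Decision: fail to reject H₀

Answer: t = 1.9815, fail to reject H₀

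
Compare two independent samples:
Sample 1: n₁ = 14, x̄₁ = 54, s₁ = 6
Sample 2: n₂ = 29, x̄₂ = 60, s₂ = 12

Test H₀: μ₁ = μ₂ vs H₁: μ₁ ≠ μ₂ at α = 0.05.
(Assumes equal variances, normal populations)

Answer: t = -1.7598, fail to reject H₀

Derivation:
Pooled variance: s²_p = [13×6² + 28×12²]/(41) = 109.7561
s_p = 10.4765
SE = s_p×√(1/n₁ + 1/n₂) = 10.4765×√(1/14 + 1/29) = 3.4095
t = (x̄₁ - x̄₂)/SE = (54 - 60)/3.4095 = -1.7598
df = 41, t-critical = ±2.020
Decision: fail to reject H₀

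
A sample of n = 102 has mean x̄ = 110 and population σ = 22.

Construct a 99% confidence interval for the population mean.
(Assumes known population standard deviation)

Answer: (104.3887, 115.6113)

Derivation:
Confidence level: 99%, α = 0.01
z_0.005 = 2.576
SE = σ/√n = 22/√102 = 2.1783
Margin of error = 2.576 × 2.1783 = 5.6113
CI: x̄ ± margin = 110 ± 5.6113
CI: (104.3887, 115.6113)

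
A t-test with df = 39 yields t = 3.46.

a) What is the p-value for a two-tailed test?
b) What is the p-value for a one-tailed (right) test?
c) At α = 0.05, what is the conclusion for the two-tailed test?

Using t-distribution with df = 39:
a) Two-tailed: p = 2×P(T > 3.46) = 0.0013
b) One-tailed: p = P(T > 3.46) = 0.0007
c) 0.0013 < 0.05, reject H₀

Answer: a) 0.0013, b) 0.0007, c) reject H₀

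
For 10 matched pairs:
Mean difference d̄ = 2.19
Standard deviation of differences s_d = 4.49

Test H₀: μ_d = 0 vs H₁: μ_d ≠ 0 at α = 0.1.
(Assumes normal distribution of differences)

df = n - 1 = 9
SE = s_d/√n = 4.49/√10 = 1.4199
t = d̄/SE = 2.19/1.4199 = 1.5424
Critical value: t_{0.05,9} = ±1.833
p-value ≈ 0.1574
Decision: fail to reject H₀

Answer: t = 1.5424, fail to reject H₀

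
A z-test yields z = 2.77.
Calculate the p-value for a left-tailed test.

Answer: p-value ≈ 0.9972

Derivation:
For z = 2.77:
p = P(Z < 2.77) = Φ(2.77) = 0.9972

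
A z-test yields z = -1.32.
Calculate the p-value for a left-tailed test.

Answer: p-value ≈ 0.0934

Derivation:
For z = -1.32:
p = P(Z < -1.32) = Φ(-1.32) = 0.0934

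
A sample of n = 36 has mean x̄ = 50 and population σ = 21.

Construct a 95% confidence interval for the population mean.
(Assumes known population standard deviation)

Confidence level: 95%, α = 0.05
z_0.025 = 1.960
SE = σ/√n = 21/√36 = 3.5000
Margin of error = 1.960 × 3.5000 = 6.8600
CI: x̄ ± margin = 50 ± 6.8600
CI: (43.1400, 56.8600)

Answer: (43.1400, 56.8600)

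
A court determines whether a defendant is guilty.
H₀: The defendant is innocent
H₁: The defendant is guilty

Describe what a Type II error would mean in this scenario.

Type I error: rejecting H₀ when it is actually true (false positive).
Type II error: failing to reject H₀ when H₁ is actually true (false negative).

Answer: Acquitting a guilty person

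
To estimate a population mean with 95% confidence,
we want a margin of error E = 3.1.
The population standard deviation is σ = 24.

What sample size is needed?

Answer: n = 231

Derivation:
z_0.025 = 1.960
n = (z×σ/E)² = (1.960×24/3.1)²
n = 230.2561
Round up: n = 231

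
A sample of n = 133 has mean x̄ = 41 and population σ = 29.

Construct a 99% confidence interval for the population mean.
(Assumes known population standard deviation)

Confidence level: 99%, α = 0.01
z_0.005 = 2.576
SE = σ/√n = 29/√133 = 2.5146
Margin of error = 2.576 × 2.5146 = 6.4776
CI: x̄ ± margin = 41 ± 6.4776
CI: (34.5224, 47.4776)

Answer: (34.5224, 47.4776)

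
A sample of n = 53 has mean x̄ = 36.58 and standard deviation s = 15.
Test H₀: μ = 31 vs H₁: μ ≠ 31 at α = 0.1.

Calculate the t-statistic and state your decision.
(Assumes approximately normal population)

df = n - 1 = 52
SE = s/√n = 15/√53 = 2.0604
t = (x̄ - μ₀)/SE = (36.58 - 31)/2.0604 = 2.7082
Critical value: t_{0.05,52} = ±1.675
p-value ≈ 0.0091
Decision: reject H₀

Answer: t = 2.7082, reject H₀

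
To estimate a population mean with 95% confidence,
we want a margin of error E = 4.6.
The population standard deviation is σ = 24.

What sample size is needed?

z_0.025 = 1.960
n = (z×σ/E)² = (1.960×24/4.6)²
n = 104.5729
Round up: n = 105

Answer: n = 105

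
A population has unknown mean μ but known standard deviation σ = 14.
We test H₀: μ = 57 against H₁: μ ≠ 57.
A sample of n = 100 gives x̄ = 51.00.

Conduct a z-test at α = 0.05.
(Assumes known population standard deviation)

Standard error: SE = σ/√n = 14/√100 = 1.4000
z-statistic: z = (x̄ - μ₀)/SE = (51.00 - 57)/1.4000 = -4.2857
Critical value: ±1.960
p-value < 0.0001
Decision: reject H₀

Answer: z = -4.2857, reject H₀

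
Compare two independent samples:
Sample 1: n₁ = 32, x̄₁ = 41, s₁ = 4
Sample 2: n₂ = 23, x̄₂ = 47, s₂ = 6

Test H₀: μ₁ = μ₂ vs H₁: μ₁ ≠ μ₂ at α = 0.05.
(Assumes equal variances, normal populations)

Pooled variance: s²_p = [31×4² + 22×6²]/(53) = 24.3019
s_p = 4.9297
SE = s_p×√(1/n₁ + 1/n₂) = 4.9297×√(1/32 + 1/23) = 1.3476
t = (x̄₁ - x̄₂)/SE = (41 - 47)/1.3476 = -4.4524
df = 53, t-critical = ±2.006
Decision: reject H₀

Answer: t = -4.4524, reject H₀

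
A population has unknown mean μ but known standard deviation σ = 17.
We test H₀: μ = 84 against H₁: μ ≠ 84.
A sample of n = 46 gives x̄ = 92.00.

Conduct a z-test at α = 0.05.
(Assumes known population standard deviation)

Standard error: SE = σ/√n = 17/√46 = 2.5065
z-statistic: z = (x̄ - μ₀)/SE = (92.00 - 84)/2.5065 = 3.1917
Critical value: ±1.960
p-value = 0.0014
Decision: reject H₀

Answer: z = 3.1917, reject H₀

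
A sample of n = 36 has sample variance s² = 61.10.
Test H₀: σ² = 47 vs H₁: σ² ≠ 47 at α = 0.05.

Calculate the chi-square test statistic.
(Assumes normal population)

df = n - 1 = 35
χ² = (n-1)s²/σ₀² = 35×61.10/47 = 45.5000
Critical values: χ²_{0.975,35} = 20.569, χ²_{0.025,35} = 53.203
Rejection region: χ² < 20.569 or χ² > 53.203
Decision: fail to reject H₀

Answer: χ² = 45.5000, fail to reject H₀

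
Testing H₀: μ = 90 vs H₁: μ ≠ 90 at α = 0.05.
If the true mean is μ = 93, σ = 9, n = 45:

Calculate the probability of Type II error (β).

Answer: β ≈ 0.3912

Derivation:
SE = σ/√n = 9/√45 = 1.3416
Critical values: μ₀ ± z_0.025×SE = 90 ± 1.960×1.3416
Acceptance region: (87.3705, 92.6295)
Under H₁ (μ = 93): z_high = (92.6295 - 93)/1.3416 = -0.2762, z_low = (87.3705 - 93)/1.3416 = -4.1961
β = P(not reject | H₁) = Φ(-0.2762) - Φ(-4.1961) ≈ 0.3912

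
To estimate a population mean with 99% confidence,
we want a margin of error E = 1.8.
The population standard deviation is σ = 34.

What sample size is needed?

z_0.005 = 2.576
n = (z×σ/E)² = (2.576×34/1.8)²
n = 2367.5793
Round up: n = 2368

Answer: n = 2368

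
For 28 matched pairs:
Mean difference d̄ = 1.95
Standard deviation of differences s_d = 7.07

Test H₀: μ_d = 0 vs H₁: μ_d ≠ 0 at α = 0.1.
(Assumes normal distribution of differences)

Answer: t = 1.4595, fail to reject H₀

Derivation:
df = n - 1 = 27
SE = s_d/√n = 7.07/√28 = 1.3361
t = d̄/SE = 1.95/1.3361 = 1.4595
Critical value: t_{0.05,27} = ±1.703
p-value ≈ 0.1560
Decision: fail to reject H₀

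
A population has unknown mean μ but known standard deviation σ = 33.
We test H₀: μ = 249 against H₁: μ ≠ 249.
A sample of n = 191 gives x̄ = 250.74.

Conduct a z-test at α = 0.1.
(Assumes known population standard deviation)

Answer: z = 0.7287, fail to reject H₀

Derivation:
Standard error: SE = σ/√n = 33/√191 = 2.3878
z-statistic: z = (x̄ - μ₀)/SE = (250.74 - 249)/2.3878 = 0.7287
Critical value: ±1.645
p-value = 0.4662
Decision: fail to reject H₀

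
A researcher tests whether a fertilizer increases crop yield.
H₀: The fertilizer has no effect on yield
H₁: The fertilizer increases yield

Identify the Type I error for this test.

Answer: Concluding the fertilizer works when it doesn't

Derivation:
A Type I error (probability α) occurs when we reject a true H₀.
A Type II error (probability β) occurs when we fail to reject a false H₀.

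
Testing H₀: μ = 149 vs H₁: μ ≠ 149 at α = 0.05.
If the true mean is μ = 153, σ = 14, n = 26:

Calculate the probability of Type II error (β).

SE = σ/√n = 14/√26 = 2.7456
Critical values: μ₀ ± z_0.025×SE = 149 ± 1.960×2.7456
Acceptance region: (143.6186, 154.3814)
Under H₁ (μ = 153): z_high = (154.3814 - 153)/2.7456 = 0.5031, z_low = (143.6186 - 153)/2.7456 = -3.4169
β = P(not reject | H₁) = Φ(0.5031) - Φ(-3.4169) ≈ 0.6922

Answer: β ≈ 0.6922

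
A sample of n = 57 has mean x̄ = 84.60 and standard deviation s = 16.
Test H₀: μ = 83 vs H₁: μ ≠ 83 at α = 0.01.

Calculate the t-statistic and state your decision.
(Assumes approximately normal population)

Answer: t = 0.7550, fail to reject H₀

Derivation:
df = n - 1 = 56
SE = s/√n = 16/√57 = 2.1193
t = (x̄ - μ₀)/SE = (84.60 - 83)/2.1193 = 0.7550
Critical value: t_{0.005,56} = ±2.667
p-value ≈ 0.4534
Decision: fail to reject H₀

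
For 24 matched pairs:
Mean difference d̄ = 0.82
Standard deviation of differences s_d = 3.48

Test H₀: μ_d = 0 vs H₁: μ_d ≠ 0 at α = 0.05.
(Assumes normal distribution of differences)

Answer: t = 1.1543, fail to reject H₀

Derivation:
df = n - 1 = 23
SE = s_d/√n = 3.48/√24 = 0.7104
t = d̄/SE = 0.82/0.7104 = 1.1543
Critical value: t_{0.025,23} = ±2.069
p-value ≈ 0.2602
Decision: fail to reject H₀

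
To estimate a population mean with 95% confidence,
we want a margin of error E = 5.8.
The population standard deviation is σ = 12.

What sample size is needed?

z_0.025 = 1.960
n = (z×σ/E)² = (1.960×12/5.8)²
n = 16.4444
Round up: n = 17

Answer: n = 17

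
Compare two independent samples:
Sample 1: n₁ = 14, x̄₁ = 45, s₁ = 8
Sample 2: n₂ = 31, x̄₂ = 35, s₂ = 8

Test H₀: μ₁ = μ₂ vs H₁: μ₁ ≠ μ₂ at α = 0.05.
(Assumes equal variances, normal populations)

Pooled variance: s²_p = [13×8² + 30×8²]/(43) = 64.0000
s_p = 8.0000
SE = s_p×√(1/n₁ + 1/n₂) = 8.0000×√(1/14 + 1/31) = 2.5760
t = (x̄₁ - x̄₂)/SE = (45 - 35)/2.5760 = 3.8820
df = 43, t-critical = ±2.017
Decision: reject H₀

Answer: t = 3.8820, reject H₀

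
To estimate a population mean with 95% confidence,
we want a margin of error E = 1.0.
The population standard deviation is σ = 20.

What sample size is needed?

z_0.025 = 1.960
n = (z×σ/E)² = (1.960×20/1.0)²
n = 1536.6400
Round up: n = 1537

Answer: n = 1537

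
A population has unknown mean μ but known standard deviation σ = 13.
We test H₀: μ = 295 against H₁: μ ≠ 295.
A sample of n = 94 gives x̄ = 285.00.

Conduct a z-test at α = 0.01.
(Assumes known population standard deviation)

Standard error: SE = σ/√n = 13/√94 = 1.3408
z-statistic: z = (x̄ - μ₀)/SE = (285.00 - 295)/1.3408 = -7.4582
Critical value: ±2.576
p-value < 0.0001
Decision: reject H₀

Answer: z = -7.4582, reject H₀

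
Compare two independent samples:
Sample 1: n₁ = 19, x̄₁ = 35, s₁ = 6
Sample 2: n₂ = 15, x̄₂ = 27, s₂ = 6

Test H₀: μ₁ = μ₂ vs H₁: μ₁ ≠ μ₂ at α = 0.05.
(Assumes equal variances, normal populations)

Pooled variance: s²_p = [18×6² + 14×6²]/(32) = 36.0000
s_p = 6.0000
SE = s_p×√(1/n₁ + 1/n₂) = 6.0000×√(1/19 + 1/15) = 2.0724
t = (x̄₁ - x̄₂)/SE = (35 - 27)/2.0724 = 3.8603
df = 32, t-critical = ±2.037
Decision: reject H₀

Answer: t = 3.8603, reject H₀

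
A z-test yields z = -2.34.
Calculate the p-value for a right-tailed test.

For z = -2.34:
p = P(Z > -2.34) = 1 - Φ(-2.34) = 0.9904

Answer: p-value ≈ 0.9904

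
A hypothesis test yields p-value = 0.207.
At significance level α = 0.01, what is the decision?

Answer: fail to reject H₀

Derivation:
Compare p-value to α:
0.207 ≥ 0.01
Decision: fail to reject H₀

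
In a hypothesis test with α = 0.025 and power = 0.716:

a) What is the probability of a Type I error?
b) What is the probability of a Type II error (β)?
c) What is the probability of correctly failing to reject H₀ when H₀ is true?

Answer: a) 0.025, b) 0.284, c) 0.975

Derivation:
a) Type I error probability = α = 0.025
b) Power = P(reject H₀ | H₁ true) = 1 - β = 0.716, so Type II error probability = β = 1 - Power = 0.284
c) P(fail to reject H₀ | H₀ true) = 1 - α = 0.975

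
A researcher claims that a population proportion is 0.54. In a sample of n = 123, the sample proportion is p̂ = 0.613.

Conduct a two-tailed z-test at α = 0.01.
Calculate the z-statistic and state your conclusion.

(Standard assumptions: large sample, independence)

Answer: z = 1.6244, fail to reject H₀

Derivation:
H₀: p = 0.54, H₁: p ≠ 0.54
Standard error: SE = √(p₀(1-p₀)/n) = √(0.54×0.46/123) = 0.044939
z-statistic: z = (p̂ - p₀)/SE = (0.613 - 0.54)/0.044939 = 1.6244
Critical value: z_0.005 = ±2.576
p-value = 0.1043
Decision: fail to reject H₀ at α = 0.01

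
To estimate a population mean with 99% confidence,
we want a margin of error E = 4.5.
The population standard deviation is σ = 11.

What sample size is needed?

Answer: n = 40

Derivation:
z_0.005 = 2.576
n = (z×σ/E)² = (2.576×11/4.5)²
n = 39.6508
Round up: n = 40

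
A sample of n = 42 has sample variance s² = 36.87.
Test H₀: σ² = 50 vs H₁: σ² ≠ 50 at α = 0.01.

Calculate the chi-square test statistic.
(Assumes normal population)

Answer: χ² = 30.2334, fail to reject H₀

Derivation:
df = n - 1 = 41
χ² = (n-1)s²/σ₀² = 41×36.87/50 = 30.2334
Critical values: χ²_{0.995,41} = 21.421, χ²_{0.005,41} = 68.053
Rejection region: χ² < 21.421 or χ² > 68.053
Decision: fail to reject H₀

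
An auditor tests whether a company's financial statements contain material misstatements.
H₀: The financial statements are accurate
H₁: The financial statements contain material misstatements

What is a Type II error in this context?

Type I error: rejecting H₀ when it is actually true (false positive).
Type II error: failing to reject H₀ when H₁ is actually true (false negative).

Answer: Failing to detect material misstatements that are actually present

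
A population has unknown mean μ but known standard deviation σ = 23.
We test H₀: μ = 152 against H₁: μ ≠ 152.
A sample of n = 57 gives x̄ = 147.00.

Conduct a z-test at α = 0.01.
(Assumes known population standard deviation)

Standard error: SE = σ/√n = 23/√57 = 3.0464
z-statistic: z = (x̄ - μ₀)/SE = (147.00 - 152)/3.0464 = -1.6413
Critical value: ±2.576
p-value = 0.1007
Decision: fail to reject H₀

Answer: z = -1.6413, fail to reject H₀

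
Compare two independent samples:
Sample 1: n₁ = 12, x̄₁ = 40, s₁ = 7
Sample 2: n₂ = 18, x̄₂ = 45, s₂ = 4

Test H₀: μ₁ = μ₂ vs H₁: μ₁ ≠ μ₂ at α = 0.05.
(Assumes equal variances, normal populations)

Pooled variance: s²_p = [11×7² + 17×4²]/(28) = 28.9643
s_p = 5.3818
SE = s_p×√(1/n₁ + 1/n₂) = 5.3818×√(1/12 + 1/18) = 2.0057
t = (x̄₁ - x̄₂)/SE = (40 - 45)/2.0057 = -2.4929
df = 28, t-critical = ±2.048
Decision: reject H₀

Answer: t = -2.4929, reject H₀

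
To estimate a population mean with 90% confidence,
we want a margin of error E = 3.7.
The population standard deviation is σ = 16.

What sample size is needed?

z_0.05 = 1.645
n = (z×σ/E)² = (1.645×16/3.7)²
n = 50.6021
Round up: n = 51

Answer: n = 51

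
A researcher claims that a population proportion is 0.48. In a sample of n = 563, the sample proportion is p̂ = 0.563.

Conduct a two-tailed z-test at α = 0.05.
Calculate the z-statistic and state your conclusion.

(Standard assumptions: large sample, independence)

H₀: p = 0.48, H₁: p ≠ 0.48
Standard error: SE = √(p₀(1-p₀)/n) = √(0.48×0.52/563) = 0.021056
z-statistic: z = (p̂ - p₀)/SE = (0.563 - 0.48)/0.021056 = 3.9419
Critical value: z_0.025 = ±1.960
p-value = 0.0001
Decision: reject H₀ at α = 0.05

Answer: z = 3.9419, reject H₀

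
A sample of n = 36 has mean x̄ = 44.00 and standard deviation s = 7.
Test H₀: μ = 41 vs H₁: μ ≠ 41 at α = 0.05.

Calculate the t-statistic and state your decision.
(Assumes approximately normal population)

Answer: t = 2.5714, reject H₀

Derivation:
df = n - 1 = 35
SE = s/√n = 7/√36 = 1.1667
t = (x̄ - μ₀)/SE = (44.00 - 41)/1.1667 = 2.5714
Critical value: t_{0.025,35} = ±2.030
p-value ≈ 0.0145
Decision: reject H₀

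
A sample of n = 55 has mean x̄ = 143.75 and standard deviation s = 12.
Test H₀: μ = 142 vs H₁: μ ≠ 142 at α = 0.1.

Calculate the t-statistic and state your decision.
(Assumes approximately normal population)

Answer: t = 1.0815, fail to reject H₀

Derivation:
df = n - 1 = 54
SE = s/√n = 12/√55 = 1.6181
t = (x̄ - μ₀)/SE = (143.75 - 142)/1.6181 = 1.0815
Critical value: t_{0.05,54} = ±1.674
p-value ≈ 0.2843
Decision: fail to reject H₀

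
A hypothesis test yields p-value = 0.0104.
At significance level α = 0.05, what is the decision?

Compare p-value to α:
0.0104 < 0.05
Decision: reject H₀

Answer: reject H₀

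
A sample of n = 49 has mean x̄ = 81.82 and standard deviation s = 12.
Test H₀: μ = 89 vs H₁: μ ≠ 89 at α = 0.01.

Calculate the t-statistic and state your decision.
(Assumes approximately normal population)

df = n - 1 = 48
SE = s/√n = 12/√49 = 1.7143
t = (x̄ - μ₀)/SE = (81.82 - 89)/1.7143 = -4.1883
Critical value: t_{0.005,48} = ±2.682
p-value ≈ 0.0001
Decision: reject H₀

Answer: t = -4.1883, reject H₀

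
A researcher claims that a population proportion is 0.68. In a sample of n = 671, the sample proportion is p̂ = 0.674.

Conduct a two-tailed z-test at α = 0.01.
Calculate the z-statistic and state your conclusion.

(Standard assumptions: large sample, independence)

Answer: z = -0.3332, fail to reject H₀

Derivation:
H₀: p = 0.68, H₁: p ≠ 0.68
Standard error: SE = √(p₀(1-p₀)/n) = √(0.68×0.32/671) = 0.018008
z-statistic: z = (p̂ - p₀)/SE = (0.674 - 0.68)/0.018008 = -0.3332
Critical value: z_0.005 = ±2.576
p-value = 0.7390
Decision: fail to reject H₀ at α = 0.01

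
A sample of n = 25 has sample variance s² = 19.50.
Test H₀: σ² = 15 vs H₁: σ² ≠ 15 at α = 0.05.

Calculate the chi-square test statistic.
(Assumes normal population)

df = n - 1 = 24
χ² = (n-1)s²/σ₀² = 24×19.50/15 = 31.2000
Critical values: χ²_{0.975,24} = 12.401, χ²_{0.025,24} = 39.364
Rejection region: χ² < 12.401 or χ² > 39.364
Decision: fail to reject H₀

Answer: χ² = 31.2000, fail to reject H₀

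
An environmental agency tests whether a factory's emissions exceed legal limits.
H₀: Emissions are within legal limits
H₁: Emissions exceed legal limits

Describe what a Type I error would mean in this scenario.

A Type I error (probability α) occurs when we reject a true H₀.
A Type II error (probability β) occurs when we fail to reject a false H₀.

Answer: Citing a compliant factory for excess emissions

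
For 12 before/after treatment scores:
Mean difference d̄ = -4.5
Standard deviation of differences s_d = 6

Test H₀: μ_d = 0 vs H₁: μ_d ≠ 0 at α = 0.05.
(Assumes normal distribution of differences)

Answer: t = -2.5980, reject H₀

Derivation:
df = n - 1 = 11
SE = s_d/√n = 6/√12 = 1.7321
t = d̄/SE = -4.5/1.7321 = -2.5980
Critical value: t_{0.025,11} = ±2.201
p-value ≈ 0.0248
Decision: reject H₀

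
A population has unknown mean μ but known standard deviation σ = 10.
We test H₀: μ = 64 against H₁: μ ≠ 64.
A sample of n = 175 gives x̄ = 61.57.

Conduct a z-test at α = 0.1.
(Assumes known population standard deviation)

Standard error: SE = σ/√n = 10/√175 = 0.7559
z-statistic: z = (x̄ - μ₀)/SE = (61.57 - 64)/0.7559 = -3.2147
Critical value: ±1.645
p-value = 0.0013
Decision: reject H₀

Answer: z = -3.2147, reject H₀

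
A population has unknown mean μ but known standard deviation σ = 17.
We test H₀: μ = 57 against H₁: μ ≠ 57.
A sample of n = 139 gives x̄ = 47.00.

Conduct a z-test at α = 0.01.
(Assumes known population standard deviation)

Standard error: SE = σ/√n = 17/√139 = 1.4419
z-statistic: z = (x̄ - μ₀)/SE = (47.00 - 57)/1.4419 = -6.9353
Critical value: ±2.576
p-value < 0.0001
Decision: reject H₀

Answer: z = -6.9353, reject H₀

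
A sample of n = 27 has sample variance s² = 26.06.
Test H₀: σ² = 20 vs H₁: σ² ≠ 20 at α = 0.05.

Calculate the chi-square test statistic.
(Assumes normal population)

Answer: χ² = 33.8780, fail to reject H₀

Derivation:
df = n - 1 = 26
χ² = (n-1)s²/σ₀² = 26×26.06/20 = 33.8780
Critical values: χ²_{0.975,26} = 13.844, χ²_{0.025,26} = 41.923
Rejection region: χ² < 13.844 or χ² > 41.923
Decision: fail to reject H₀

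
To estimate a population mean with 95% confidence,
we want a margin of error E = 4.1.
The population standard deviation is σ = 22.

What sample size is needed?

z_0.025 = 1.960
n = (z×σ/E)² = (1.960×22/4.1)²
n = 110.6088
Round up: n = 111

Answer: n = 111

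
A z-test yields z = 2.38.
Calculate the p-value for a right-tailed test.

Answer: p-value ≈ 0.0087

Derivation:
For z = 2.38:
p = P(Z > 2.38) = 1 - Φ(2.38) = 0.0087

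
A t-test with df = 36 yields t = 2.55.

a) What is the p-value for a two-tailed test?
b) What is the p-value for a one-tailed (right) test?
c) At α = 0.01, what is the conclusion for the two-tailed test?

Answer: a) 0.0152, b) 0.0076, c) fail to reject H₀

Derivation:
Using t-distribution with df = 36:
a) Two-tailed: p = 2×P(T > 2.55) = 0.0152
b) One-tailed: p = P(T > 2.55) = 0.0076
c) 0.0152 ≥ 0.01, fail to reject H₀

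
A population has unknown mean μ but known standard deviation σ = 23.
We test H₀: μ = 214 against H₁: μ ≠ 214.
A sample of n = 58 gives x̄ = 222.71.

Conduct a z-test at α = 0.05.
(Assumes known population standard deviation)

Answer: z = 2.8841, reject H₀

Derivation:
Standard error: SE = σ/√n = 23/√58 = 3.0200
z-statistic: z = (x̄ - μ₀)/SE = (222.71 - 214)/3.0200 = 2.8841
Critical value: ±1.960
p-value = 0.0039
Decision: reject H₀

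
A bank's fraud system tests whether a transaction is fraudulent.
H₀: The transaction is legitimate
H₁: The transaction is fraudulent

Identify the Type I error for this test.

Answer: Blocking a legitimate transaction as fraud

Derivation:
Type I error: rejecting H₀ when it is actually true (false positive).
Type II error: failing to reject H₀ when H₁ is actually true (false negative).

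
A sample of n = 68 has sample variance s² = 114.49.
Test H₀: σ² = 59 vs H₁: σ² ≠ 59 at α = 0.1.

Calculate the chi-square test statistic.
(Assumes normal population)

df = n - 1 = 67
χ² = (n-1)s²/σ₀² = 67×114.49/59 = 130.0141
Critical values: χ²_{0.95,67} = 49.162, χ²_{0.05,67} = 87.108
Rejection region: χ² < 49.162 or χ² > 87.108
Decision: reject H₀

Answer: χ² = 130.0141, reject H₀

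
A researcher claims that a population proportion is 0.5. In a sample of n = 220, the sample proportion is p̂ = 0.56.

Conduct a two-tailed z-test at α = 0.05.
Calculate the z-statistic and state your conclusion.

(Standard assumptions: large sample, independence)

H₀: p = 0.5, H₁: p ≠ 0.5
Standard error: SE = √(p₀(1-p₀)/n) = √(0.5×0.5/220) = 0.033710
z-statistic: z = (p̂ - p₀)/SE = (0.56 - 0.5)/0.033710 = 1.7799
Critical value: z_0.025 = ±1.960
p-value = 0.0751
Decision: fail to reject H₀ at α = 0.05

Answer: z = 1.7799, fail to reject H₀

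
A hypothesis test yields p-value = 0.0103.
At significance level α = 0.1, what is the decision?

Compare p-value to α:
0.0103 < 0.1
Decision: reject H₀

Answer: reject H₀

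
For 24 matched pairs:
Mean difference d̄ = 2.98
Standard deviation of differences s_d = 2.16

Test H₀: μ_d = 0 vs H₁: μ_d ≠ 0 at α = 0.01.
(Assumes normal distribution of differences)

df = n - 1 = 23
SE = s_d/√n = 2.16/√24 = 0.4409
t = d̄/SE = 2.98/0.4409 = 6.7589
Critical value: t_{0.005,23} = ±2.807
p-value < 0.0001
Decision: reject H₀

Answer: t = 6.7589, reject H₀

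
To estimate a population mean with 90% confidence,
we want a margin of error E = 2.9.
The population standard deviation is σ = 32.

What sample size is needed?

Answer: n = 330

Derivation:
z_0.05 = 1.645
n = (z×σ/E)² = (1.645×32/2.9)²
n = 329.4851
Round up: n = 330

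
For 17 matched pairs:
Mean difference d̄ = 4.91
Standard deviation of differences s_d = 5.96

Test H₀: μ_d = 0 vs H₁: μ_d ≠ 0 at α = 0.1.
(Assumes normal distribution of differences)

df = n - 1 = 16
SE = s_d/√n = 5.96/√17 = 1.4455
t = d̄/SE = 4.91/1.4455 = 3.3967
Critical value: t_{0.05,16} = ±1.746
p-value ≈ 0.0037
Decision: reject H₀

Answer: t = 3.3967, reject H₀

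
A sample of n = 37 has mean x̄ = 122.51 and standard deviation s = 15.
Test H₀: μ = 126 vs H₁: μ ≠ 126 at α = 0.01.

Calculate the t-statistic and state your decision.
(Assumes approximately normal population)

Answer: t = -1.4152, fail to reject H₀

Derivation:
df = n - 1 = 36
SE = s/√n = 15/√37 = 2.4660
t = (x̄ - μ₀)/SE = (122.51 - 126)/2.4660 = -1.4152
Critical value: t_{0.005,36} = ±2.719
p-value ≈ 0.1656
Decision: fail to reject H₀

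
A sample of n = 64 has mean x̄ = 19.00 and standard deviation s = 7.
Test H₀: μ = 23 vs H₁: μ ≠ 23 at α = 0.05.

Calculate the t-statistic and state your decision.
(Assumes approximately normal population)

Answer: t = -4.5714, reject H₀

Derivation:
df = n - 1 = 63
SE = s/√n = 7/√64 = 0.8750
t = (x̄ - μ₀)/SE = (19.00 - 23)/0.8750 = -4.5714
Critical value: t_{0.025,63} = ±1.998
p-value < 0.0001
Decision: reject H₀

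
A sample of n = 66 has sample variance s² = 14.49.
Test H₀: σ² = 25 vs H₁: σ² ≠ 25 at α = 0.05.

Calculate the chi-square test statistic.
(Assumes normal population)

Answer: χ² = 37.6740, reject H₀

Derivation:
df = n - 1 = 65
χ² = (n-1)s²/σ₀² = 65×14.49/25 = 37.6740
Critical values: χ²_{0.975,65} = 44.603, χ²_{0.025,65} = 89.177
Rejection region: χ² < 44.603 or χ² > 89.177
Decision: reject H₀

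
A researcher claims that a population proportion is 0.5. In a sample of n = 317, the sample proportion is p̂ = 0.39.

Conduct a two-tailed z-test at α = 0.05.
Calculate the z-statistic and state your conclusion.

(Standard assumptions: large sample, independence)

Answer: z = -3.9170, reject H₀

Derivation:
H₀: p = 0.5, H₁: p ≠ 0.5
Standard error: SE = √(p₀(1-p₀)/n) = √(0.5×0.5/317) = 0.028083
z-statistic: z = (p̂ - p₀)/SE = (0.39 - 0.5)/0.028083 = -3.9170
Critical value: z_0.025 = ±1.960
p-value = 0.0001
Decision: reject H₀ at α = 0.05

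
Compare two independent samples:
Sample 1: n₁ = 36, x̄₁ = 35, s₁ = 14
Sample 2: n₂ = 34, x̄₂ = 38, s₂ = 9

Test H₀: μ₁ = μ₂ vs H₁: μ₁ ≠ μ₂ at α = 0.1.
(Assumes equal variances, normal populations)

Answer: t = -1.0595, fail to reject H₀

Derivation:
Pooled variance: s²_p = [35×14² + 33×9²]/(68) = 140.1912
s_p = 11.8402
SE = s_p×√(1/n₁ + 1/n₂) = 11.8402×√(1/36 + 1/34) = 2.8315
t = (x̄₁ - x̄₂)/SE = (35 - 38)/2.8315 = -1.0595
df = 68, t-critical = ±1.668
Decision: fail to reject H₀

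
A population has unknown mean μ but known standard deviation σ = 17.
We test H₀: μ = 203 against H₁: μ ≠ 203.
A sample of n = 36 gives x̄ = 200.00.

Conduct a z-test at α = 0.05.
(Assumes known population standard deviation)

Standard error: SE = σ/√n = 17/√36 = 2.8333
z-statistic: z = (x̄ - μ₀)/SE = (200.00 - 203)/2.8333 = -1.0588
Critical value: ±1.960
p-value = 0.2897
Decision: fail to reject H₀

Answer: z = -1.0588, fail to reject H₀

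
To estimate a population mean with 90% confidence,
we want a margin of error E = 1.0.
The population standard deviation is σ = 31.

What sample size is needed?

z_0.05 = 1.645
n = (z×σ/E)² = (1.645×31/1.0)²
n = 2600.4900
Round up: n = 2601

Answer: n = 2601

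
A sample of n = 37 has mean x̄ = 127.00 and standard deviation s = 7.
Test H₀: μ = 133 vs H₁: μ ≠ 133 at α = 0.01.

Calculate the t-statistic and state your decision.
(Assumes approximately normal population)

Answer: t = -5.2138, reject H₀

Derivation:
df = n - 1 = 36
SE = s/√n = 7/√37 = 1.1508
t = (x̄ - μ₀)/SE = (127.00 - 133)/1.1508 = -5.2138
Critical value: t_{0.005,36} = ±2.719
p-value < 0.0001
Decision: reject H₀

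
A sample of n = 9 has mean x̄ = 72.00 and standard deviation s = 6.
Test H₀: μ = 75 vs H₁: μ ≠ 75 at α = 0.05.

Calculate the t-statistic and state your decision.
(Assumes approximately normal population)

df = n - 1 = 8
SE = s/√n = 6/√9 = 2.0000
t = (x̄ - μ₀)/SE = (72.00 - 75)/2.0000 = -1.5000
Critical value: t_{0.025,8} = ±2.306
p-value ≈ 0.1720
Decision: fail to reject H₀

Answer: t = -1.5000, fail to reject H₀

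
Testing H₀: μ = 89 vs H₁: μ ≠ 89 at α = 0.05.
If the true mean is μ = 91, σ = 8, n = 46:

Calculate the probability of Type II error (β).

Answer: β ≈ 0.6041

Derivation:
SE = σ/√n = 8/√46 = 1.1795
Critical values: μ₀ ± z_0.025×SE = 89 ± 1.960×1.1795
Acceptance region: (86.6882, 91.3118)
Under H₁ (μ = 91): z_high = (91.3118 - 91)/1.1795 = 0.2643, z_low = (86.6882 - 91)/1.1795 = -3.6556
β = P(not reject | H₁) = Φ(0.2643) - Φ(-3.6556) ≈ 0.6041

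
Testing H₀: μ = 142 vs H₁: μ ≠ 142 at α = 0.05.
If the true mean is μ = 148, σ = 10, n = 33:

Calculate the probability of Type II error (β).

SE = σ/√n = 10/√33 = 1.7408
Critical values: μ₀ ± z_0.025×SE = 142 ± 1.960×1.7408
Acceptance region: (138.5880, 145.4120)
Under H₁ (μ = 148): z_high = (145.4120 - 148)/1.7408 = -1.4867, z_low = (138.5880 - 148)/1.7408 = -5.4067
β = P(not reject | H₁) = Φ(-1.4867) - Φ(-5.4067) ≈ 0.0685

Answer: β ≈ 0.0685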